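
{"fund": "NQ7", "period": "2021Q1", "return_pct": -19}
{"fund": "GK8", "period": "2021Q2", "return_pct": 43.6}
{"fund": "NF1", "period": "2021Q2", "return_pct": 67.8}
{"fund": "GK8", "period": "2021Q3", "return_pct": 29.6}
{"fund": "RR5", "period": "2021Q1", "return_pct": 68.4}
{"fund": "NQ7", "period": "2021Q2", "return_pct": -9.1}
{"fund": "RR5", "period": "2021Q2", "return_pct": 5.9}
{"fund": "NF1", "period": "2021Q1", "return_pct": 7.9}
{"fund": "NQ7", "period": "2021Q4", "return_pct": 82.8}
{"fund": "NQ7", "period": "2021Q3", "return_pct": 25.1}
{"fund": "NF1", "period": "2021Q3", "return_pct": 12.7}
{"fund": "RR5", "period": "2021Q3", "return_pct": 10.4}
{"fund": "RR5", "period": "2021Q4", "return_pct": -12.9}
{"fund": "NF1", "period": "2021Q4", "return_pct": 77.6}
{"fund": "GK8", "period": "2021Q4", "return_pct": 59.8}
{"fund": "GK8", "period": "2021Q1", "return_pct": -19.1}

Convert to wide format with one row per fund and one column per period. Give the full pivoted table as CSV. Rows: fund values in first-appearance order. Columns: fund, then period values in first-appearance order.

Columns: fund plus the 4 distinct period values (2021Q1, 2021Q2, 2021Q3, 2021Q4).
For example, row NQ7 column 2021Q1 takes return_pct=-19 from the long row (NQ7, 2021Q1).

fund,2021Q1,2021Q2,2021Q3,2021Q4
NQ7,-19,-9.1,25.1,82.8
GK8,-19.1,43.6,29.6,59.8
NF1,7.9,67.8,12.7,77.6
RR5,68.4,5.9,10.4,-12.9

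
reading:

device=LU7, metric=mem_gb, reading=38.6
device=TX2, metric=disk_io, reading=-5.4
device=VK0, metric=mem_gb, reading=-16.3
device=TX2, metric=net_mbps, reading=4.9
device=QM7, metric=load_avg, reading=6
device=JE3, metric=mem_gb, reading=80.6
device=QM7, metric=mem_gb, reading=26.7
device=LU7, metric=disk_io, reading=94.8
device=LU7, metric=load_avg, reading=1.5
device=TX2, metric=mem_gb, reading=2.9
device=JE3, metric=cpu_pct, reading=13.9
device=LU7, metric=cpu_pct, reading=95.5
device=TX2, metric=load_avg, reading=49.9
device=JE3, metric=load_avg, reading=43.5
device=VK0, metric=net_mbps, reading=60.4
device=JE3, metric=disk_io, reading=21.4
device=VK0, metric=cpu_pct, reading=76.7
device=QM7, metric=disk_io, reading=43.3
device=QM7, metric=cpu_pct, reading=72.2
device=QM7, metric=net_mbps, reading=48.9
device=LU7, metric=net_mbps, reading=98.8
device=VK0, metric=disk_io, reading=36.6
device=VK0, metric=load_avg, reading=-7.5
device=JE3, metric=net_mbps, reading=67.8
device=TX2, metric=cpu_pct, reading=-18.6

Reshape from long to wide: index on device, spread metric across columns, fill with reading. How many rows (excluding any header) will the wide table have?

5 distinct device values → 5 rows.

5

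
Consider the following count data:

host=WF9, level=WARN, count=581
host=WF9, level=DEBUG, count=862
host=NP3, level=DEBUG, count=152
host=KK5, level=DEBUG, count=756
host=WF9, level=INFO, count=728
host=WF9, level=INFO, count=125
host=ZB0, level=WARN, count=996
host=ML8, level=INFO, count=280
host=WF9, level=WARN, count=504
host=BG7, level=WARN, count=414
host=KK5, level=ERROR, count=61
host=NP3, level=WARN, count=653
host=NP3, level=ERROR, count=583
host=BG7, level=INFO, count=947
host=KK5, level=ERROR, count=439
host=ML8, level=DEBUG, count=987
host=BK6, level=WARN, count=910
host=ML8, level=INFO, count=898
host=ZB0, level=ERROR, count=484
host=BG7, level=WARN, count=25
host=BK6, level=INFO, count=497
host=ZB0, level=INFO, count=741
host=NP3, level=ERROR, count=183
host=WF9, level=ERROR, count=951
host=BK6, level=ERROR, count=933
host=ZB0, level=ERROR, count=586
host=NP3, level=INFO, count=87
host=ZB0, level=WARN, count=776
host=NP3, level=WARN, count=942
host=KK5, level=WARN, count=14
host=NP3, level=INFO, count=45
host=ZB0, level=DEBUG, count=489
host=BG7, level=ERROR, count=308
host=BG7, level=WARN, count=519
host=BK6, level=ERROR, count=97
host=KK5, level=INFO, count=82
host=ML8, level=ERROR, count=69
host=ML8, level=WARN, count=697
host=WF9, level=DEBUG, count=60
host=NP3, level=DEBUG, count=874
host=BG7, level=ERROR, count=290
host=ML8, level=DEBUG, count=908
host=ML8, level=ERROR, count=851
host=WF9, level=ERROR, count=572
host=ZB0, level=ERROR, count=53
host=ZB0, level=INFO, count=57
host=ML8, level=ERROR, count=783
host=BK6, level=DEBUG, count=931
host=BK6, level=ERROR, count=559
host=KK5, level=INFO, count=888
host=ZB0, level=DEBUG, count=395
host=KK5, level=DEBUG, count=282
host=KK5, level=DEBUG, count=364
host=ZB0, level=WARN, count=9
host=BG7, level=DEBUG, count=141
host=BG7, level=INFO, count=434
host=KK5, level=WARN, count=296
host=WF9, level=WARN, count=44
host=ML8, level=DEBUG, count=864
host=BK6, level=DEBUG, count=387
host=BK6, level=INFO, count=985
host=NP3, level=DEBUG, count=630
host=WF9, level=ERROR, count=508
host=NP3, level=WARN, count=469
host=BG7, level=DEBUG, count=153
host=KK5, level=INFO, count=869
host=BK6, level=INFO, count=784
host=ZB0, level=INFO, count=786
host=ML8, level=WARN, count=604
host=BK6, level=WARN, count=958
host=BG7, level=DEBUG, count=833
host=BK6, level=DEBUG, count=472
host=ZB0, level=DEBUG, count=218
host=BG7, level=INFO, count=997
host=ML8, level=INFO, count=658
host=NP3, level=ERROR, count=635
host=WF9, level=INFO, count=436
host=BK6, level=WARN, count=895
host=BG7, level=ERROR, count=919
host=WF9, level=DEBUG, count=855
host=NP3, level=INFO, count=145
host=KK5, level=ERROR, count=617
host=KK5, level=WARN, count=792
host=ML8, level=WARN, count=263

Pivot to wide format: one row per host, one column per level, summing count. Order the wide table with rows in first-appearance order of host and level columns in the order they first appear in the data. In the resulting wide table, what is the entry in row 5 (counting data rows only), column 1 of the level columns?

1564

With rows in first-appearance order of host, row 5 is host=ML8. level columns in first-appearance order: WARN, DEBUG, INFO, ERROR; column 1 is WARN.
Long rows with host=ML8, level=WARN: 697 + 604 + 263 = 1564.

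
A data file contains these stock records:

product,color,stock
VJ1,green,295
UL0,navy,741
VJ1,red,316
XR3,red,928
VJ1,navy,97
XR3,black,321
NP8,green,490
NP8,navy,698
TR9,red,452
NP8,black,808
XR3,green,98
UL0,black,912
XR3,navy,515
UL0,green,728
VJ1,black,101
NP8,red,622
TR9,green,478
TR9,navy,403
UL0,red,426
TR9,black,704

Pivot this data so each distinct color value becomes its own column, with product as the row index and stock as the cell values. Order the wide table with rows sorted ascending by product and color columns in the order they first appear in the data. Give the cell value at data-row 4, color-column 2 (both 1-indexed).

97

With rows sorted ascending by product, row 4 is product=VJ1. color columns in first-appearance order: green, navy, red, black; column 2 is navy.
Long rows with product=VJ1, color=navy: stock = 97.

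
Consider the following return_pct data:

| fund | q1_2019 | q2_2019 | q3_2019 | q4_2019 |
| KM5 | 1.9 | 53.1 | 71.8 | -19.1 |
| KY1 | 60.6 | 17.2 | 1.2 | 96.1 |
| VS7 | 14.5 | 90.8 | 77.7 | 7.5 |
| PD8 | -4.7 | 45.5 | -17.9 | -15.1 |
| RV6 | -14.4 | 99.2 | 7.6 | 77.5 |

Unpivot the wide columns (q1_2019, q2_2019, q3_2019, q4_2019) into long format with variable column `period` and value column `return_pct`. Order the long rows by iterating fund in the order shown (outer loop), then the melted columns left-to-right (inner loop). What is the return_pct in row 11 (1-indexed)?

20 rows total (5 × 4). Row 11: index ⌊(11-1)/4⌋ = 2 into fund → VS7; (11-1) mod 4 = 2 into the melted columns → q3_2019.
So row 11 is (VS7, q3_2019, 77.7); return_pct = 77.7.

77.7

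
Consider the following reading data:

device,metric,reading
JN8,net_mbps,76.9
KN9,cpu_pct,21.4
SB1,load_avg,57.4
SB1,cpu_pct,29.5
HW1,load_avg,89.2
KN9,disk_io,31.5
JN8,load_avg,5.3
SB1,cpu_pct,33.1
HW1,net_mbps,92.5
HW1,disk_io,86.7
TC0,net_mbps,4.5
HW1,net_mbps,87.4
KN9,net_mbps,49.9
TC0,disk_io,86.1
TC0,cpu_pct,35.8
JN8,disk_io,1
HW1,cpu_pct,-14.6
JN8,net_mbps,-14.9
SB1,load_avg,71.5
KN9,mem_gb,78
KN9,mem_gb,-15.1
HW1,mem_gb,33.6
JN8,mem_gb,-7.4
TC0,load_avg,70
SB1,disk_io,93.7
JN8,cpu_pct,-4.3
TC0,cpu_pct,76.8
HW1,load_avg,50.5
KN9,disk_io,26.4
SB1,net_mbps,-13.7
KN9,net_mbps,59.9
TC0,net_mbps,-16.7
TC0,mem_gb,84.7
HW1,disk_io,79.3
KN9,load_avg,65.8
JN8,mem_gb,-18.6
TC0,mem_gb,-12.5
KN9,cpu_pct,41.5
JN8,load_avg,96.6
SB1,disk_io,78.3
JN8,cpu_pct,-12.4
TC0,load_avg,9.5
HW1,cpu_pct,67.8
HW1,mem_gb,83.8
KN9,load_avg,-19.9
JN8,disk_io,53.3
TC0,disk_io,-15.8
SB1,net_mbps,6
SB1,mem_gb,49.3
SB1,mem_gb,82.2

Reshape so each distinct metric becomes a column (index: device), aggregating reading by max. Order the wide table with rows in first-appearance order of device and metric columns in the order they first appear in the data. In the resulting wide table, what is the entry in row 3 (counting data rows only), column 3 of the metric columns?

71.5

With rows in first-appearance order of device, row 3 is device=SB1. metric columns in first-appearance order: net_mbps, cpu_pct, load_avg, disk_io, mem_gb; column 3 is load_avg.
Long rows with device=SB1, metric=load_avg: max(57.4, 71.5) = 71.5.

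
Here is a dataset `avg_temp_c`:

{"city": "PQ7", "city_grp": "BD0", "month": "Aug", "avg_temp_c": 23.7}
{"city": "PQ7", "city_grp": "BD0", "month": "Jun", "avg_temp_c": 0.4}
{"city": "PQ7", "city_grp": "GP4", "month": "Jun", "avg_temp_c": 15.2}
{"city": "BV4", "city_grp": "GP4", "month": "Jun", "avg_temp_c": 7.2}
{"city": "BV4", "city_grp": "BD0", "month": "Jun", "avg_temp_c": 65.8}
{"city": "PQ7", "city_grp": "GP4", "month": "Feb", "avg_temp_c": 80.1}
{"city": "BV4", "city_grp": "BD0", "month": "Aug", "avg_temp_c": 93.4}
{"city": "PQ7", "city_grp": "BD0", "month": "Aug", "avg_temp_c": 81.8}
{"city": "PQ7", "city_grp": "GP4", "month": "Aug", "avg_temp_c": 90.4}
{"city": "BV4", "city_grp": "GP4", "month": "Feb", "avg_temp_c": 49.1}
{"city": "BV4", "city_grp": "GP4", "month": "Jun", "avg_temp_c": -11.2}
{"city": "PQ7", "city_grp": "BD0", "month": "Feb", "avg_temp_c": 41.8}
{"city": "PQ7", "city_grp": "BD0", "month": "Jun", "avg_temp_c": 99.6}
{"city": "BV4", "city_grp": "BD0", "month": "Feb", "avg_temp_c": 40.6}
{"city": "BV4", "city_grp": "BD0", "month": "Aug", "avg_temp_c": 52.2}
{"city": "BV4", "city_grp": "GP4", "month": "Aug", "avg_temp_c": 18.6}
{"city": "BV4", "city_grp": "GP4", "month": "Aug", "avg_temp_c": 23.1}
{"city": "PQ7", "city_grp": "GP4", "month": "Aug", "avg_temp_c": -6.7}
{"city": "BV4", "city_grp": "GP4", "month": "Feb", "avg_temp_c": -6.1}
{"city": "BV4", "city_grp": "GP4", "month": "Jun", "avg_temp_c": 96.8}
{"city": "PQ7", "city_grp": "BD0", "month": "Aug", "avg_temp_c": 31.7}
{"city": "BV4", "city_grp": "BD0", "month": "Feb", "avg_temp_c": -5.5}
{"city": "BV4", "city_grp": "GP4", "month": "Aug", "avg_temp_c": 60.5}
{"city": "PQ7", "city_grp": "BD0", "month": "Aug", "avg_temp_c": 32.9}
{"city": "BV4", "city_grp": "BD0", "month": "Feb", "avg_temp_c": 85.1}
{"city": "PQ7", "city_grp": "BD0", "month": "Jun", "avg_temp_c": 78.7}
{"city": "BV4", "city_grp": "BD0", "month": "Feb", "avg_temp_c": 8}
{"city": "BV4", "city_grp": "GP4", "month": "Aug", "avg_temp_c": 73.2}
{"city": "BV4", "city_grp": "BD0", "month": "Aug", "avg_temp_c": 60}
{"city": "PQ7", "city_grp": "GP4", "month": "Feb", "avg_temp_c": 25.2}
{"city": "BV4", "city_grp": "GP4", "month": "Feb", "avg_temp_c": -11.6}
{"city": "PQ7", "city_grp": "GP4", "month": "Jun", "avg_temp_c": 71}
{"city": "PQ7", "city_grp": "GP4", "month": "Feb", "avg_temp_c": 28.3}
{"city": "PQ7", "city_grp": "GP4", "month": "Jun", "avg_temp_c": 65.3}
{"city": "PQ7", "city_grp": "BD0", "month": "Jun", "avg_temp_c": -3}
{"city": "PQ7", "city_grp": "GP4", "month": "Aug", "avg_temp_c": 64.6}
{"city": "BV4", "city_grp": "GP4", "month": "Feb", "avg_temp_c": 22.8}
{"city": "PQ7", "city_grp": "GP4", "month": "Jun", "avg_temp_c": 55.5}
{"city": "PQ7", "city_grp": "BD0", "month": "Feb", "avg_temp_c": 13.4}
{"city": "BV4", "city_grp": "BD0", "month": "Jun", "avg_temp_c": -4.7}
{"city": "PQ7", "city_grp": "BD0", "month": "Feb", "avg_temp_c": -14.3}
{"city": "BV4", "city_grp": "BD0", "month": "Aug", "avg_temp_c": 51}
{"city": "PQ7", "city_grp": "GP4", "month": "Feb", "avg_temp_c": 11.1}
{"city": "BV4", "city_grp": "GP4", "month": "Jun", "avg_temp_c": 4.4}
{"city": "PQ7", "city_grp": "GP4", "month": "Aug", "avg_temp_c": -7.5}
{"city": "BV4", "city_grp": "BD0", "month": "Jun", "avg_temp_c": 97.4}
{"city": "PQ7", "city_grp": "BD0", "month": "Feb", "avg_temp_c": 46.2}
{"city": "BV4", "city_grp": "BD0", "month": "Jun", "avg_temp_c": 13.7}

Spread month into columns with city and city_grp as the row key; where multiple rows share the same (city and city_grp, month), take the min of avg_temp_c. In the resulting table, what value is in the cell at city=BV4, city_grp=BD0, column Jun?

-4.7

Rows with city=BV4, city_grp=BD0 and month=Jun: avg_temp_c values are 65.8, -4.7, 97.4, 13.7.
min(65.8, -4.7, 97.4, 13.7) = -4.7.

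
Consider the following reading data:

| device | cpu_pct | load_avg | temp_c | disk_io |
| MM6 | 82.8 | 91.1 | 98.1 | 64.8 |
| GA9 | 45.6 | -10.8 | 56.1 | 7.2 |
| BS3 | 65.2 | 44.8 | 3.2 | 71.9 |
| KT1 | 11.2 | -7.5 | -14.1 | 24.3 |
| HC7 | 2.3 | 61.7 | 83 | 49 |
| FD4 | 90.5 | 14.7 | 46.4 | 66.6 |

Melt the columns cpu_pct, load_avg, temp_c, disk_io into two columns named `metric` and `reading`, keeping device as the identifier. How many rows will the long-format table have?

24

6 device values × 4 melted columns = 24 rows.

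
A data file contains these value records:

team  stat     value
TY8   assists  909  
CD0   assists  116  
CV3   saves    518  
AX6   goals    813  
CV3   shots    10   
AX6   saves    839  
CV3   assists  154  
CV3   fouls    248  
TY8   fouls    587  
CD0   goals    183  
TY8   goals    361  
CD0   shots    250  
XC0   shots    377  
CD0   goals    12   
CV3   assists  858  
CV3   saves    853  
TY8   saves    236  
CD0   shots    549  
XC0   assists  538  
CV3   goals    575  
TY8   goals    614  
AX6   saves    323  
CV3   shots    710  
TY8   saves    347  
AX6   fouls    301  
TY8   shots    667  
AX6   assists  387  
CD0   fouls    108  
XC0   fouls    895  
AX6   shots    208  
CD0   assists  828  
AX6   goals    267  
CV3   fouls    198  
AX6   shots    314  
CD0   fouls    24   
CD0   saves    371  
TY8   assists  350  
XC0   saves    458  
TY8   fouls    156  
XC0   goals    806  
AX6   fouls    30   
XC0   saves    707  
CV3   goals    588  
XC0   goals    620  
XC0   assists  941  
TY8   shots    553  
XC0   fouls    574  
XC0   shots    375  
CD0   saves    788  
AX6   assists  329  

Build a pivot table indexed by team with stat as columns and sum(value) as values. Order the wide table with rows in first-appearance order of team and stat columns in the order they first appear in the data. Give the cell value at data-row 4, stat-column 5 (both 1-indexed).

With rows in first-appearance order of team, row 4 is team=AX6. stat columns in first-appearance order: assists, saves, goals, shots, fouls; column 5 is fouls.
Long rows with team=AX6, stat=fouls: 301 + 30 = 331.

331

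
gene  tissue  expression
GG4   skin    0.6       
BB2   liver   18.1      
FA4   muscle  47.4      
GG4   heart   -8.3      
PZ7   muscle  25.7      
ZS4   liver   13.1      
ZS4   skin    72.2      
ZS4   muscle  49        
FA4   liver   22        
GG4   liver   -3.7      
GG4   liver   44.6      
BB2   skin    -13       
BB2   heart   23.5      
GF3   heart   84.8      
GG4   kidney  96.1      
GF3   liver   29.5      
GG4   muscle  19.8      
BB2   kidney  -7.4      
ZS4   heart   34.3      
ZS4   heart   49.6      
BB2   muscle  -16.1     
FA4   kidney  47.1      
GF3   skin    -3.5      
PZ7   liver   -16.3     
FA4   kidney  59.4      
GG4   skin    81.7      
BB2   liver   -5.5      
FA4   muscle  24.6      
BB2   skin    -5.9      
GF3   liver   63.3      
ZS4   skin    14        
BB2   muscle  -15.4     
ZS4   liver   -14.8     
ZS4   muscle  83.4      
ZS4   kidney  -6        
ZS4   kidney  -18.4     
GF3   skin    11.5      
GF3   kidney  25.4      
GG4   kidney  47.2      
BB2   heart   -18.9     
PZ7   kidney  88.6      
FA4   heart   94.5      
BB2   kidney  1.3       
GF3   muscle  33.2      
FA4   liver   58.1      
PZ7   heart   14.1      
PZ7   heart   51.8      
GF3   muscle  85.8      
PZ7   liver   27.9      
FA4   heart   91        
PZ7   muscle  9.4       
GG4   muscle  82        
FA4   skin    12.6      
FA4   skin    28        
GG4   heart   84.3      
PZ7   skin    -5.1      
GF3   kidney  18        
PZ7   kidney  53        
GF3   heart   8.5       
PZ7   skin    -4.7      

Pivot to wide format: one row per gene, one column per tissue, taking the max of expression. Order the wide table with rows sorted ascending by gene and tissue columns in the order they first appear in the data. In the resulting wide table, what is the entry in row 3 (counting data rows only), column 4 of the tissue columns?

With rows sorted ascending by gene, row 3 is gene=GF3. tissue columns in first-appearance order: skin, liver, muscle, heart, kidney; column 4 is heart.
Long rows with gene=GF3, tissue=heart: max(84.8, 8.5) = 84.8.

84.8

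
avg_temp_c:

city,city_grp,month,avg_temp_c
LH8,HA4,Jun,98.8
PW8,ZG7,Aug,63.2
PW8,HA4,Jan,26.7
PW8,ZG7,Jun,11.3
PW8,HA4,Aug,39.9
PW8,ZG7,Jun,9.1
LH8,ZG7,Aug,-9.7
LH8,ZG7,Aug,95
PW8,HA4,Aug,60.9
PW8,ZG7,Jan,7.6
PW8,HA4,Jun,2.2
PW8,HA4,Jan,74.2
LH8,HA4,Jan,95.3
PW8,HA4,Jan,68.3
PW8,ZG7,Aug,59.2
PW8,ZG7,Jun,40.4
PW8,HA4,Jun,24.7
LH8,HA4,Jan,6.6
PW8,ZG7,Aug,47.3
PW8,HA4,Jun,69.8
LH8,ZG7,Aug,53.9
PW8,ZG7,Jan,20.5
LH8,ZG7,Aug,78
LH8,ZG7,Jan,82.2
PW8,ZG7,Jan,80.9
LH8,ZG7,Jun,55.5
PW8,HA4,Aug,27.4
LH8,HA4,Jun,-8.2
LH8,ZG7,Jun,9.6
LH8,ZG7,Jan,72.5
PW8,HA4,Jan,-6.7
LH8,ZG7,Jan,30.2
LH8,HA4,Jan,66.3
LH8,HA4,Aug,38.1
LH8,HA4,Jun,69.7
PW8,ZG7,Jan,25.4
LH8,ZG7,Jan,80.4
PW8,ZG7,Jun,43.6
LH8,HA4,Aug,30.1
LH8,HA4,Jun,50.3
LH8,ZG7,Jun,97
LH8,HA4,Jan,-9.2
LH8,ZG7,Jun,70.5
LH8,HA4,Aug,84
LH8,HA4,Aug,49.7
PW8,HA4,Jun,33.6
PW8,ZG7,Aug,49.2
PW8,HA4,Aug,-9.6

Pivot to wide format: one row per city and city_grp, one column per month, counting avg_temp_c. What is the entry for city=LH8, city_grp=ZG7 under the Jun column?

4

Rows with city=LH8, city_grp=ZG7 and month=Jun: avg_temp_c values are 55.5, 9.6, 97, 70.5.
4 rows match — count = 4.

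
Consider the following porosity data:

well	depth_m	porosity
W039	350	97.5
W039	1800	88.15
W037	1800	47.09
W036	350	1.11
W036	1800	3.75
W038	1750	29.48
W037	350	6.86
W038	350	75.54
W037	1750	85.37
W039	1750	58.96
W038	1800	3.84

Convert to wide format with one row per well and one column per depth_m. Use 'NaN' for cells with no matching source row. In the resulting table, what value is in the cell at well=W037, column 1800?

The long row with well=W037, depth_m=1800 has porosity=47.09.

47.09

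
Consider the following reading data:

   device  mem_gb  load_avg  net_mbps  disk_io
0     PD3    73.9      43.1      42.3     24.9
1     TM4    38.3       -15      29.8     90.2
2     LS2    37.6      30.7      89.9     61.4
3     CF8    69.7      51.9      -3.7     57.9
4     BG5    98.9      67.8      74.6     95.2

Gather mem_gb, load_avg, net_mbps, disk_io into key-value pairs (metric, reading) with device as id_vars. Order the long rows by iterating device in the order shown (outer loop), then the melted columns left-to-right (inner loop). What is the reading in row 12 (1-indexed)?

61.4

20 rows total (5 × 4). Row 12: index ⌊(12-1)/4⌋ = 2 into device → LS2; (12-1) mod 4 = 3 into the melted columns → disk_io.
So row 12 is (LS2, disk_io, 61.4); reading = 61.4.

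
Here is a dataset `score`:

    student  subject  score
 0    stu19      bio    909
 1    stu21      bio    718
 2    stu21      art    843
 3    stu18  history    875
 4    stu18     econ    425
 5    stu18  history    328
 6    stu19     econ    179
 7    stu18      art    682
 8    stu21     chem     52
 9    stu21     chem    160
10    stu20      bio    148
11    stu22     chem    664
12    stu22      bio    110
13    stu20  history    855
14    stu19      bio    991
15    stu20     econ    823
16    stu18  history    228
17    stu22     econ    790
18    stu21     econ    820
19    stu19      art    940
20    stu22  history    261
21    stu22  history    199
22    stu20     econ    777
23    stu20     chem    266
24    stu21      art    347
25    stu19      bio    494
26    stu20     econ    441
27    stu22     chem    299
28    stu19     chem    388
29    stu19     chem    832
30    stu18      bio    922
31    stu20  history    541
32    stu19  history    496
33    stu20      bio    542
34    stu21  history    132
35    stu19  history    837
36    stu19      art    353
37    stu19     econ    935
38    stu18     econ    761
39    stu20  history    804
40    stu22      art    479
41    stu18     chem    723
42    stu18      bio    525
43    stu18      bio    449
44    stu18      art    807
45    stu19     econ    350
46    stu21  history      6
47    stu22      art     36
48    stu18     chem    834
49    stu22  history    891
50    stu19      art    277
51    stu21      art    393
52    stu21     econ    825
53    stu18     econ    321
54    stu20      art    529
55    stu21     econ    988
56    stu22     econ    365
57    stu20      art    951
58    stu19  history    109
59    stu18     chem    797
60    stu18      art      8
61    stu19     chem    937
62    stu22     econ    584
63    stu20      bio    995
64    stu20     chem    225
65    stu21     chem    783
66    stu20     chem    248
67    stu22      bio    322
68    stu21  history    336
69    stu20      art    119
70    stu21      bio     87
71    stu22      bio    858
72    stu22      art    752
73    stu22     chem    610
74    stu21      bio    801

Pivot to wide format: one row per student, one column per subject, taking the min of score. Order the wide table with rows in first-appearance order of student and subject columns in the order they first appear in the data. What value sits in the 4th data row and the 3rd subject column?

With rows in first-appearance order of student, row 4 is student=stu20. subject columns in first-appearance order: bio, art, history, econ, chem; column 3 is history.
Long rows with student=stu20, subject=history: min(855, 541, 804) = 541.

541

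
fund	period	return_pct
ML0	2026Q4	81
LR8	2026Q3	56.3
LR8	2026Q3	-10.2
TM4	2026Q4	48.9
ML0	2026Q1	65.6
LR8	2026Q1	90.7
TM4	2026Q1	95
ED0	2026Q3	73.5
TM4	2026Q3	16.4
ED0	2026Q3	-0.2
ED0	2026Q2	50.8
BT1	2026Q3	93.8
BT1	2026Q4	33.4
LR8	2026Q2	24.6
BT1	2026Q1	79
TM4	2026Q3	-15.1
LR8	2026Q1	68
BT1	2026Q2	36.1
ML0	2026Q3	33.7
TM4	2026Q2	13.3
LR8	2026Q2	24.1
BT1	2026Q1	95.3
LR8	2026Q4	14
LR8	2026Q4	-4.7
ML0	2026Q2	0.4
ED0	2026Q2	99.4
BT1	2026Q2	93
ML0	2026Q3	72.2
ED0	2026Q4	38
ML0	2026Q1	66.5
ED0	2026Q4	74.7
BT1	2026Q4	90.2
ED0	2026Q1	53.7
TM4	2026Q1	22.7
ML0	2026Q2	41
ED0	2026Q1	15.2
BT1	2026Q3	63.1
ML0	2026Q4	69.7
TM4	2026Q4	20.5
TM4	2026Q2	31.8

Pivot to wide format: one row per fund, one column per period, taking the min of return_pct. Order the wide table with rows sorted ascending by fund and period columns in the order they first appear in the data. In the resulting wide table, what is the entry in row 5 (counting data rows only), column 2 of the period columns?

With rows sorted ascending by fund, row 5 is fund=TM4. period columns in first-appearance order: 2026Q4, 2026Q3, 2026Q1, 2026Q2; column 2 is 2026Q3.
Long rows with fund=TM4, period=2026Q3: min(16.4, -15.1) = -15.1.

-15.1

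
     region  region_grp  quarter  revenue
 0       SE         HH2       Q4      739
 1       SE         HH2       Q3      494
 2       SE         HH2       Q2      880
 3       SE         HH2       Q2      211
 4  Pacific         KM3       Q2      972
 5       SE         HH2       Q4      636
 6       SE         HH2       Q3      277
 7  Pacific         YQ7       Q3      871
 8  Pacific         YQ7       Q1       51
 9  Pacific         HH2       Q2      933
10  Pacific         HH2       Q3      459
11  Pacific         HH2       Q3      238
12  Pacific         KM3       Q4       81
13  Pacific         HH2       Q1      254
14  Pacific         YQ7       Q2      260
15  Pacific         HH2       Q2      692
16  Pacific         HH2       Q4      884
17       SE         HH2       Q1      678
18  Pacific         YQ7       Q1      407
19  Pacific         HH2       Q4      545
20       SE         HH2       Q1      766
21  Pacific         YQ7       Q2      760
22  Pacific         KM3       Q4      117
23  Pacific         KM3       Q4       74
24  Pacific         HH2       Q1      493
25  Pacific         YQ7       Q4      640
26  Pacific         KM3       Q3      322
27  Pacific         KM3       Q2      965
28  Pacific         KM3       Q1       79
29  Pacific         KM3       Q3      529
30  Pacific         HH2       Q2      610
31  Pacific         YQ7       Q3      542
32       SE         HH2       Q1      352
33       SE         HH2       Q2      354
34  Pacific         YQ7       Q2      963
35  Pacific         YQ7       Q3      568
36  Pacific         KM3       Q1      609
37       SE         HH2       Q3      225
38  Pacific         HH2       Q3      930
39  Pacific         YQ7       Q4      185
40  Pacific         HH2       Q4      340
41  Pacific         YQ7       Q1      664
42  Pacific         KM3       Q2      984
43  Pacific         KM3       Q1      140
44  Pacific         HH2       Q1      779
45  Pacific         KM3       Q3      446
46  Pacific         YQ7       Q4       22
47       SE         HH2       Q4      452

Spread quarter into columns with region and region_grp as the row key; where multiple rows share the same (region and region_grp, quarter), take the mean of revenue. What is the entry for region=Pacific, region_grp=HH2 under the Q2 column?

Rows with region=Pacific, region_grp=HH2 and quarter=Q2: revenue values are 933, 692, 610.
(933 + 692 + 610) / 3 = 745.

745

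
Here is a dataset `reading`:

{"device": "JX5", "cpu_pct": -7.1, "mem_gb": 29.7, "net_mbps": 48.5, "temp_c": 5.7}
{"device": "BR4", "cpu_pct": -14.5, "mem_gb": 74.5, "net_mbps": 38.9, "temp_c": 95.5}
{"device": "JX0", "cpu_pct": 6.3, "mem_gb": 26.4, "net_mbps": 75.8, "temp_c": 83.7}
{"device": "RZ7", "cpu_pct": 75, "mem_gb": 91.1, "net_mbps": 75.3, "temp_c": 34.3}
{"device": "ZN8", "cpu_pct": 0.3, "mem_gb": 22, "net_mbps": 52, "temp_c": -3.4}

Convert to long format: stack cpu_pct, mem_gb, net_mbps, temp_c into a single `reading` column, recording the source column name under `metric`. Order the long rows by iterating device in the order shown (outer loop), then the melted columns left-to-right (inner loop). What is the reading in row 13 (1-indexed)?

20 rows total (5 × 4). Row 13: index ⌊(13-1)/4⌋ = 3 into device → RZ7; (13-1) mod 4 = 0 into the melted columns → cpu_pct.
So row 13 is (RZ7, cpu_pct, 75); reading = 75.

75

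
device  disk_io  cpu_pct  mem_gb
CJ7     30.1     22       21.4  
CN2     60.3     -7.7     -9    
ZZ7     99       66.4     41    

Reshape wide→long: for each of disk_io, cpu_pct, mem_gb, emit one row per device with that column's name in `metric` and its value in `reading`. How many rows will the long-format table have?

9

3 device values × 3 melted columns = 9 rows.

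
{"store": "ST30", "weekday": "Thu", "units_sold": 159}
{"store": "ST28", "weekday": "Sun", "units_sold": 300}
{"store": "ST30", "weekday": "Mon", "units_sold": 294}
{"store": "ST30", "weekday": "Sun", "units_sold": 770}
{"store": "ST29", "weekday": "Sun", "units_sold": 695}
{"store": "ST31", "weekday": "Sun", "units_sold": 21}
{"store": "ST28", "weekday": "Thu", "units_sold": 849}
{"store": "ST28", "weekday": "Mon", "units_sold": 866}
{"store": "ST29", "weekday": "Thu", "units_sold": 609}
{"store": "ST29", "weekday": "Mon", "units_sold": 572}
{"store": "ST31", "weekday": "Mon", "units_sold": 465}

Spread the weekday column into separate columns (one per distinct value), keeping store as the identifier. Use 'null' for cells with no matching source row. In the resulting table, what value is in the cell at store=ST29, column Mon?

572

The long row with store=ST29, weekday=Mon has units_sold=572.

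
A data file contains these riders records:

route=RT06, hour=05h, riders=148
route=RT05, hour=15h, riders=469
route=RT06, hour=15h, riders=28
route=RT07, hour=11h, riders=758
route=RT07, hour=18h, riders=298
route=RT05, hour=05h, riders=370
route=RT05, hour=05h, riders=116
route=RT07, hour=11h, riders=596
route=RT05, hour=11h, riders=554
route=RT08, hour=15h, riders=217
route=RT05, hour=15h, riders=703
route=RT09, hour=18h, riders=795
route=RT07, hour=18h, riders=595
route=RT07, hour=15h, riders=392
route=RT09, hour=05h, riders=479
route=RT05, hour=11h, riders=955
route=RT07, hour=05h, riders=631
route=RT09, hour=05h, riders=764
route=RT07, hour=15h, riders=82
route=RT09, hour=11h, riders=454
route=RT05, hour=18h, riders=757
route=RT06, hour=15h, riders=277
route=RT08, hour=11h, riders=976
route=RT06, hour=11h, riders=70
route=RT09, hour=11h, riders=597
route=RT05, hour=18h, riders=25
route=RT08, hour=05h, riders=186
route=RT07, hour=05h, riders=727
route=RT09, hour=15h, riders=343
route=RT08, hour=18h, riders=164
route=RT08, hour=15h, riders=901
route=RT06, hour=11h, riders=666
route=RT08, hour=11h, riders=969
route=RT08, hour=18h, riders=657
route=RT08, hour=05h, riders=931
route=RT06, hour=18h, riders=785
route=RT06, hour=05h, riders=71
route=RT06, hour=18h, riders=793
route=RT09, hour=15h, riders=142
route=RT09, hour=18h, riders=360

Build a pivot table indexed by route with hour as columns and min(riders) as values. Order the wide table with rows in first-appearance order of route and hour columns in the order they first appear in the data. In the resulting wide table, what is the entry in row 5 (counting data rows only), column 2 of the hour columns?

With rows in first-appearance order of route, row 5 is route=RT09. hour columns in first-appearance order: 05h, 15h, 11h, 18h; column 2 is 15h.
Long rows with route=RT09, hour=15h: min(343, 142) = 142.

142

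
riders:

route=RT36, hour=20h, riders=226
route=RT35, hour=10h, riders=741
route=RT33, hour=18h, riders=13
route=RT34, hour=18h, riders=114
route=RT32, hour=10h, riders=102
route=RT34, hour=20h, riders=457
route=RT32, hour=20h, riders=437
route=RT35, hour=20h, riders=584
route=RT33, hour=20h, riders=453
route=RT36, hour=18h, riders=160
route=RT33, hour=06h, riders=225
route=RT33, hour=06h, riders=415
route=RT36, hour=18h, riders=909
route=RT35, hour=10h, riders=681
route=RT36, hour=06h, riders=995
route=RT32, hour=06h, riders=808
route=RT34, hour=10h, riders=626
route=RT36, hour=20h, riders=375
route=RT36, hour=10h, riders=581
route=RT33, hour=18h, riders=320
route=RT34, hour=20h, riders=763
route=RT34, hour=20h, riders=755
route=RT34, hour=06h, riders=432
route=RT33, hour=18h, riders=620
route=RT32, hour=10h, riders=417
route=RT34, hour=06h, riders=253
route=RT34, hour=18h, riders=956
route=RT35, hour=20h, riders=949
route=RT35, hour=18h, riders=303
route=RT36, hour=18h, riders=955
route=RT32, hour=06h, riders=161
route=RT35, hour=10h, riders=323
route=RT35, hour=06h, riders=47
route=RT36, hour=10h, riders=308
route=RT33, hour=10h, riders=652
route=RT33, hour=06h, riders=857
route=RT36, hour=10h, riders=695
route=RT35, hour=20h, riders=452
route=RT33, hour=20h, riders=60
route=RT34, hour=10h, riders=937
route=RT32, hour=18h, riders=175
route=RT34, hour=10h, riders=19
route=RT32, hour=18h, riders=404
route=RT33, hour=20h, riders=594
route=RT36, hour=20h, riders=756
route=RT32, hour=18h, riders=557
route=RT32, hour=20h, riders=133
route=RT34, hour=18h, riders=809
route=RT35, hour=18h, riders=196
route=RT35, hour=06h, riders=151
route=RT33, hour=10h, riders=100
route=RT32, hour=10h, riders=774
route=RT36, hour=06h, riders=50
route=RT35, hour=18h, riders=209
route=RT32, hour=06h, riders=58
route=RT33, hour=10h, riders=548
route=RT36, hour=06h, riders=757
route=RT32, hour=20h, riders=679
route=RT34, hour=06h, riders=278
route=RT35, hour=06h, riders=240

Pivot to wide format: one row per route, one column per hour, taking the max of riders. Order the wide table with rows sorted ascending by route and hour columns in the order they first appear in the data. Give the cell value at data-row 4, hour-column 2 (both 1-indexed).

741

With rows sorted ascending by route, row 4 is route=RT35. hour columns in first-appearance order: 20h, 10h, 18h, 06h; column 2 is 10h.
Long rows with route=RT35, hour=10h: max(741, 681, 323) = 741.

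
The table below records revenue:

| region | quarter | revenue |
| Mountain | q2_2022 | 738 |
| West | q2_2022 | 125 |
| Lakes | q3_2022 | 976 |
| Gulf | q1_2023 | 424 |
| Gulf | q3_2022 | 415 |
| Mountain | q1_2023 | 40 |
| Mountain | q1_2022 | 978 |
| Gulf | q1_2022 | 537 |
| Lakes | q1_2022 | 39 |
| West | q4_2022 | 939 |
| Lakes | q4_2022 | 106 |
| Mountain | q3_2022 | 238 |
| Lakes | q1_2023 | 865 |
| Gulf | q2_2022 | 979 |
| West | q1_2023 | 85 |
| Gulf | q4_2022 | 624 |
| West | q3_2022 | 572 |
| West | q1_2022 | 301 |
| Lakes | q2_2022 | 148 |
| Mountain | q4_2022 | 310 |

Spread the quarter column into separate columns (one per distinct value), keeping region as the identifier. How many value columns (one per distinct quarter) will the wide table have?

5 distinct quarter values: q1_2022, q2_2022, q3_2022, q4_2022, q1_2023.

5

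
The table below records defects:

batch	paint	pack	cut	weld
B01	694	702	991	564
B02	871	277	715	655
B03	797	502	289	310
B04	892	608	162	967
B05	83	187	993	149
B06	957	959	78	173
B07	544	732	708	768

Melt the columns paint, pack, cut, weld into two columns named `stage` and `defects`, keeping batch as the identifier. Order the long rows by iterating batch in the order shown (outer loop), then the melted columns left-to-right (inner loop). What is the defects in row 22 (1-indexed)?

28 rows total (7 × 4). Row 22: index ⌊(22-1)/4⌋ = 5 into batch → B06; (22-1) mod 4 = 1 into the melted columns → pack.
So row 22 is (B06, pack, 959); defects = 959.

959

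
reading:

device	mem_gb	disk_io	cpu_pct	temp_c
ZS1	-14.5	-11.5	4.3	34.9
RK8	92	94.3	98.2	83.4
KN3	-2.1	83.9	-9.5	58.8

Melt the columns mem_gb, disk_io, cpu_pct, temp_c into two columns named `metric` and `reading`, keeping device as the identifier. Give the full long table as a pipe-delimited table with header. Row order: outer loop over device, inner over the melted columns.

Each (device, column) pair becomes one row: 3 × 4 = 12 rows.
For example, (ZS1, mem_gb) → reading=-14.5.

| device | metric | reading |
| ZS1 | mem_gb | -14.5 |
| ZS1 | disk_io | -11.5 |
| ZS1 | cpu_pct | 4.3 |
| ZS1 | temp_c | 34.9 |
| RK8 | mem_gb | 92 |
| RK8 | disk_io | 94.3 |
| RK8 | cpu_pct | 98.2 |
| RK8 | temp_c | 83.4 |
| KN3 | mem_gb | -2.1 |
| KN3 | disk_io | 83.9 |
| KN3 | cpu_pct | -9.5 |
| KN3 | temp_c | 58.8 |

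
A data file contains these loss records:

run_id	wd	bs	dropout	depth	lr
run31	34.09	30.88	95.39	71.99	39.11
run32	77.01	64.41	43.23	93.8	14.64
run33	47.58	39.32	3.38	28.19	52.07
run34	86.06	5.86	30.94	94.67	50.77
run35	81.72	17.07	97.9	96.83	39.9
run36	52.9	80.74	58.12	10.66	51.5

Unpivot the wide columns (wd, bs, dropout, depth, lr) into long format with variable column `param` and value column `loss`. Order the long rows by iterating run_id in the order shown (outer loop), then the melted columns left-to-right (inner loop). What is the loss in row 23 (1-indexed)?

97.9

30 rows total (6 × 5). Row 23: index ⌊(23-1)/5⌋ = 4 into run_id → run35; (23-1) mod 5 = 2 into the melted columns → dropout.
So row 23 is (run35, dropout, 97.9); loss = 97.9.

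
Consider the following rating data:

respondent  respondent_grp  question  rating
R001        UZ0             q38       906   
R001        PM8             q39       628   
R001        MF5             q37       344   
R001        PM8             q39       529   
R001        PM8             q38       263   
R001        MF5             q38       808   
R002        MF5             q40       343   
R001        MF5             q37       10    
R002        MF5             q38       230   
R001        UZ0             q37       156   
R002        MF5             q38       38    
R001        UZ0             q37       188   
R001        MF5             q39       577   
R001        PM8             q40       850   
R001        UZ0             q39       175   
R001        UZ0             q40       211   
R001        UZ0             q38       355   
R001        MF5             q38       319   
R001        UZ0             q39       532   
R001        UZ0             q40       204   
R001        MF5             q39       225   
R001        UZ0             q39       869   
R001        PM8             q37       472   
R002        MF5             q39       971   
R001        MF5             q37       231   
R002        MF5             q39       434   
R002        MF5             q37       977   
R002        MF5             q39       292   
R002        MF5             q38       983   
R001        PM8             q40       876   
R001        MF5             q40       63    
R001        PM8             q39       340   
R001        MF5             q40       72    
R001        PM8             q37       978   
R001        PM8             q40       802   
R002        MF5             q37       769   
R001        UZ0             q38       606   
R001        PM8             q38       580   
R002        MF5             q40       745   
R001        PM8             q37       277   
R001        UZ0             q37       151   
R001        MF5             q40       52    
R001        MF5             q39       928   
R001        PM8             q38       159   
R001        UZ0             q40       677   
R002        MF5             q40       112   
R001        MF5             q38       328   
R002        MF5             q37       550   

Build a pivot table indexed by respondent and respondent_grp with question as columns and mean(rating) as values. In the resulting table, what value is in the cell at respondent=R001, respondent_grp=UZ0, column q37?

165

Rows with respondent=R001, respondent_grp=UZ0 and question=q37: rating values are 156, 188, 151.
(156 + 188 + 151) / 3 = 165.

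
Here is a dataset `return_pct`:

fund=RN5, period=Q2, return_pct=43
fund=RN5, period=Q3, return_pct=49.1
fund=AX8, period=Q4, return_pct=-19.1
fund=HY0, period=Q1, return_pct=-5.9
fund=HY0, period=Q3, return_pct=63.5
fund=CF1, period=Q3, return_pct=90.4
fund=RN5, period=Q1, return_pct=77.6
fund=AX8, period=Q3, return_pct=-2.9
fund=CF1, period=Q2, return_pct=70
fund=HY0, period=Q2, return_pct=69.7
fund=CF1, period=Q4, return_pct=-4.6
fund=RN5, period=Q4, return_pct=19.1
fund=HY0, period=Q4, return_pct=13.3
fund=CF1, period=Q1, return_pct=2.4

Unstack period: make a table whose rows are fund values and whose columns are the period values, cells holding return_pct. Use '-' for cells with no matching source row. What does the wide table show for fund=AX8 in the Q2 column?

-

No long-format row has fund=AX8 and period=Q2, so the cell is -.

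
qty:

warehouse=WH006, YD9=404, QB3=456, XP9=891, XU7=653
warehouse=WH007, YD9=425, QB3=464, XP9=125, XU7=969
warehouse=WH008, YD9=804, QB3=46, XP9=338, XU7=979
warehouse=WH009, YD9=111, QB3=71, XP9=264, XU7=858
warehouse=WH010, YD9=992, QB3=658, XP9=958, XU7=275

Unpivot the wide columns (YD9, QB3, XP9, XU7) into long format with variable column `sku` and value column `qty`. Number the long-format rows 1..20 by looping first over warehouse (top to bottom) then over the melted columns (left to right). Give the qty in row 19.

958

20 rows total (5 × 4). Row 19: index ⌊(19-1)/4⌋ = 4 into warehouse → WH010; (19-1) mod 4 = 2 into the melted columns → XP9.
So row 19 is (WH010, XP9, 958); qty = 958.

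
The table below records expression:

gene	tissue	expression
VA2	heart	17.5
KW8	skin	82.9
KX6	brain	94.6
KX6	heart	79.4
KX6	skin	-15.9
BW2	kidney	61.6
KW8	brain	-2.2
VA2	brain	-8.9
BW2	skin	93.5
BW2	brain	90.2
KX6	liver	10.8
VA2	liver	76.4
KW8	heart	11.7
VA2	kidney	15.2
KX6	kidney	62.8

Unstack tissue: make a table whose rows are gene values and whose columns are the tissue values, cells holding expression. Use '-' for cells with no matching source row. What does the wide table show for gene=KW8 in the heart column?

11.7

The long row with gene=KW8, tissue=heart has expression=11.7.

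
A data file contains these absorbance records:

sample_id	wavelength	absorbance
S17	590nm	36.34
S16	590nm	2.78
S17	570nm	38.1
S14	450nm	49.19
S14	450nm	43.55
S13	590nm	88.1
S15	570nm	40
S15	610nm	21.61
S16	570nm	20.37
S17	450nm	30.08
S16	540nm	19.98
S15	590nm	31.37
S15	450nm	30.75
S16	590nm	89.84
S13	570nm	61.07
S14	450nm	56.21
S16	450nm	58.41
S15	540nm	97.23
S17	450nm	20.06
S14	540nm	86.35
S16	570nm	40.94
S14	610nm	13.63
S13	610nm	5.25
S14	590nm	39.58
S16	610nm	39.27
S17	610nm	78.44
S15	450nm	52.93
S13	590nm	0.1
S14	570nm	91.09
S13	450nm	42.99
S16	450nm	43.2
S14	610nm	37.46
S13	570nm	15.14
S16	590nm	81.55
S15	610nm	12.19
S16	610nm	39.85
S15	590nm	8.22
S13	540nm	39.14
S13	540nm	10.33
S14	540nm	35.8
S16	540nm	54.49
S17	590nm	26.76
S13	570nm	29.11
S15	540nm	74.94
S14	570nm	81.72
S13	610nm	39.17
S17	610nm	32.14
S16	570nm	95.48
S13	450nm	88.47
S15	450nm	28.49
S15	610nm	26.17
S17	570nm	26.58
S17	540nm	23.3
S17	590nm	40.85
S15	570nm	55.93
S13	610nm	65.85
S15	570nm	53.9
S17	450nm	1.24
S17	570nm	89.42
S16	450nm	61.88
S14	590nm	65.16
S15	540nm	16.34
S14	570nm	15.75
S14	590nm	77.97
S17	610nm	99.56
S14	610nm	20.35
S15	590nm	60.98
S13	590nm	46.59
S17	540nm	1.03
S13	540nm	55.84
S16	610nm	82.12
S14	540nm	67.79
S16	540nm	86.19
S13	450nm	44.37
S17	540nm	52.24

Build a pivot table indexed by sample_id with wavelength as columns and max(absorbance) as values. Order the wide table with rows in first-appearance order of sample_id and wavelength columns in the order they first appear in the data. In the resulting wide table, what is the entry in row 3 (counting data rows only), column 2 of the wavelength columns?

With rows in first-appearance order of sample_id, row 3 is sample_id=S14. wavelength columns in first-appearance order: 590nm, 570nm, 450nm, 610nm, 540nm; column 2 is 570nm.
Long rows with sample_id=S14, wavelength=570nm: max(91.09, 81.72, 15.75) = 91.09.

91.09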